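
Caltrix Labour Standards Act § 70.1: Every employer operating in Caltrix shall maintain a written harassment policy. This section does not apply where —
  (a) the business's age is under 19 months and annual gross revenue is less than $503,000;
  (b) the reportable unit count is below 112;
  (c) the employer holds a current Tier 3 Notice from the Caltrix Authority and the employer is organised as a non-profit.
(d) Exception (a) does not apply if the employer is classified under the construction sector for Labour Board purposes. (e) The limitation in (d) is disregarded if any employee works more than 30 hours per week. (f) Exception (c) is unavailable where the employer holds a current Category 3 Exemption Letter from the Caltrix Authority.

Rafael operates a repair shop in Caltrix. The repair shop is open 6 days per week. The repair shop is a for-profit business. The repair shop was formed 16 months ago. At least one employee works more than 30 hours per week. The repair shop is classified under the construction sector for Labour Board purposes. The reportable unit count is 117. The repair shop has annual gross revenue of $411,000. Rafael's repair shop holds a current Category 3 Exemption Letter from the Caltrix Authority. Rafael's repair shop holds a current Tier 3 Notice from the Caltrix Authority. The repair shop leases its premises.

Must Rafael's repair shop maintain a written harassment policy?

Exception (a)'s conditions are all satisfied: the business's age is 16 months, under the 19 months limit; annual gross revenue is $411,000, less than the $503,000 limit. Considering the limiting provisions: (d) would limit (a) — the repair shop is classified under the construction sector — but (e) sets (d) aside: (e) operates — at least one employee exceeds 30 hours/week. Exception (a) stands.
Exception (b) requires that the reportable unit count is below 112; but the reportable unit count is 117, not below 112, so (b) is unavailable.
Exception (c) fails — the employer is for-profit.

No — exception (a) applies; Rafael's repair shop is not required to maintain a written harassment policy.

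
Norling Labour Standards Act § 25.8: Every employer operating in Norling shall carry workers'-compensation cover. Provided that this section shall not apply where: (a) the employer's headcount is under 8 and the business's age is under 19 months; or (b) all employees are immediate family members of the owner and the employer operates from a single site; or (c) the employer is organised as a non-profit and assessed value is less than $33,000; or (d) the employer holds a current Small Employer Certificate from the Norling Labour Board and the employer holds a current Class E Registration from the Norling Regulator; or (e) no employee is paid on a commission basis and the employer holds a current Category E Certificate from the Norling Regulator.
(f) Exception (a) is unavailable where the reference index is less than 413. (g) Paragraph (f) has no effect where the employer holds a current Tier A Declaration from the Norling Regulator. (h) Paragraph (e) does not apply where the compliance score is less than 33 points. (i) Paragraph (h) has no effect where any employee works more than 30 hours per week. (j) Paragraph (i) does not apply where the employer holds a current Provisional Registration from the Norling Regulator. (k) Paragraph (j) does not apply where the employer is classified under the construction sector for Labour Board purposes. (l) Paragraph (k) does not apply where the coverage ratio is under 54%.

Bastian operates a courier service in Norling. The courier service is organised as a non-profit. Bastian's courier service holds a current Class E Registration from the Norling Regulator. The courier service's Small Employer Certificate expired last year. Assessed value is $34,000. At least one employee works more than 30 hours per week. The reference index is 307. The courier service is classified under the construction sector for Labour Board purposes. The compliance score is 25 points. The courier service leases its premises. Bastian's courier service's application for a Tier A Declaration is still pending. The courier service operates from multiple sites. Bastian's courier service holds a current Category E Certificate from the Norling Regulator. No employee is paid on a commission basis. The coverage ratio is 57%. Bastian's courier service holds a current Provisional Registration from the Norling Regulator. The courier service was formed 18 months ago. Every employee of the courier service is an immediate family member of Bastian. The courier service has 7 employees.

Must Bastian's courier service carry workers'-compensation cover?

No — exception (e) applies; Bastian's courier service is not required to carry workers'-compensation cover.

Exception (a) is satisfied on its face — the employer's headcount is 7, under the 8 limit; the business's age is 18 months, under the 19 months limit. However, paragraphs (f)–(g) must be considered: (f) operates against (a): the reference index is 307, less than the 413 limit. (g) does not operate here (the Tier A Declaration is not current), so (f) stands. (a) is therefore removed.
Exception (b) requires that the employer operates from a single site; but the employer operates from multiple sites, so (b) is unavailable.
Exception (c) fails — assessed value is $34,000, not less than $33,000.
Exception (d) requires that the employer holds a current Small Employer Certificate from the Norling Labour Board; but the Small Employer Certificate has expired, so (d) is unavailable.
Exception (e) is satisfied on its face — no employee is paid on commission; a current Category E Certificate is held. As to paragraphs (h)–(l): (h) applies (the compliance score is 25 points, less than the 33 points limit), but is overridden by (i): (i) operates against (h): at least one employee exceeds 30 hours/week. (j) would limit (i) — a current Provisional Registration is held — but (k) sets (j) aside: (k) operates against (j): the courier service is classified under the construction sector. (l) is inapplicable (the coverage ratio is 57%, not under 54%), so (k) stands. (e) remains available.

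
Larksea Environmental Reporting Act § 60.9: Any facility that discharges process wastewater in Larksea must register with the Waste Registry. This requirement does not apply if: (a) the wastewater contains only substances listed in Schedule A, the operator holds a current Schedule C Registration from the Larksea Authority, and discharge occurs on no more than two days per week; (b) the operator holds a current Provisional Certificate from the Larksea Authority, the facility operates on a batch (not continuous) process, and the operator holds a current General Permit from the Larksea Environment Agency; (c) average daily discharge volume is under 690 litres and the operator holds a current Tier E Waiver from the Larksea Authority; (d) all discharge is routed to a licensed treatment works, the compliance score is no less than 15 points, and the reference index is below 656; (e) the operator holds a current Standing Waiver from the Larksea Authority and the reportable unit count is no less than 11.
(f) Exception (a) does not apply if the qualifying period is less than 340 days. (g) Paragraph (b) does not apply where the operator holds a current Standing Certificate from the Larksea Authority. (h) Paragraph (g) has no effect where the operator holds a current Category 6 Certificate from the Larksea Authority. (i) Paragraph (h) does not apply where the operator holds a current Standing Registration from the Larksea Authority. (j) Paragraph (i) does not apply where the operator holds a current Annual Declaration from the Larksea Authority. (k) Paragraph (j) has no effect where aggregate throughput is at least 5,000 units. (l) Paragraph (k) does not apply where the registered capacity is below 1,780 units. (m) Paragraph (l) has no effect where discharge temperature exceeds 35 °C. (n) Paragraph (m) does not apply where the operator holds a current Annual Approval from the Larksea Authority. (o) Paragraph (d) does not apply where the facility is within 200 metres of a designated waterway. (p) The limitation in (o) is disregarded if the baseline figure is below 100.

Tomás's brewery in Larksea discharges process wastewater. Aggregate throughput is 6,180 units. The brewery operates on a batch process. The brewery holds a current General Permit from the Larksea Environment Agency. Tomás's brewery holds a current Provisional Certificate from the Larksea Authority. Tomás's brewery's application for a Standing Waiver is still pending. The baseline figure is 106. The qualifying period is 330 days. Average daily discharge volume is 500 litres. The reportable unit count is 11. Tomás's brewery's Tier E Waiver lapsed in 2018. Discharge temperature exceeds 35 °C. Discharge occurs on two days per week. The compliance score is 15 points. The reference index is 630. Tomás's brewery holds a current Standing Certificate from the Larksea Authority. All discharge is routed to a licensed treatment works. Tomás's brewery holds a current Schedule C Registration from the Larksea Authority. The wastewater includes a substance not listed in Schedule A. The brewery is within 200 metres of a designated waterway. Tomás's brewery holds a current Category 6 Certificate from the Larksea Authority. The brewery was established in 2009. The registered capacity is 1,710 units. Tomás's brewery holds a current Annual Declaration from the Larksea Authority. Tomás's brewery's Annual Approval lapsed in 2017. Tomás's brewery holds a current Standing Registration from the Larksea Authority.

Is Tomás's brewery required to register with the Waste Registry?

Exception (a) fails — the wastewater includes a non-Schedule-A substance.
All of (b)'s requirements are met (a current Provisional Certificate is held; the facility operates on a batch process; a current General Permit is held). But applying paragraphs (g)–(n): (g) is triggered — a current Standing Certificate is held. (h) is engaged (a current Category 6 Certificate is held), but is overridden by (i): (i) operates — a current Standing Registration is held. (j) is engaged (a current Annual Declaration is held), but is set aside by (k): (k) is triggered — aggregate throughput is 6,180 units, meeting the 5,000 units threshold. (l) is triggered (the registered capacity is 1,710 units, below the 1,780 units limit), but is set aside by (m): (m) operates against (l): discharge temperature exceeds 35 °C. (n), which would lift (m), is not triggered — the Annual Approval is not current. Exception (b) does not apply.
Exception (c) requires that the operator holds a current Tier E Waiver from the Larksea Authority; but the Tier E Waiver is not current, so (c) is unavailable.
All of (d)'s requirements are met (discharge is routed to a licensed treatment works; the compliance score is 15 points, meeting the 15 points threshold; the reference index is 630, below the 656 limit). However, paragraphs (o)–(p) must be considered: (o) operates — the brewery is within 200 m of a designated waterway. (p) is not engaged (the baseline figure is 106, not below 100), so (o) stands. So (d) is unavailable.
Exception (e) requires that the operator holds a current Standing Waiver from the Larksea Authority; but there is no Standing Waiver in force, so (e) is unavailable.
None of the exceptions is available; § 60.9 applies in full.

Yes — Tomás's brewery must register with the Waste Registry.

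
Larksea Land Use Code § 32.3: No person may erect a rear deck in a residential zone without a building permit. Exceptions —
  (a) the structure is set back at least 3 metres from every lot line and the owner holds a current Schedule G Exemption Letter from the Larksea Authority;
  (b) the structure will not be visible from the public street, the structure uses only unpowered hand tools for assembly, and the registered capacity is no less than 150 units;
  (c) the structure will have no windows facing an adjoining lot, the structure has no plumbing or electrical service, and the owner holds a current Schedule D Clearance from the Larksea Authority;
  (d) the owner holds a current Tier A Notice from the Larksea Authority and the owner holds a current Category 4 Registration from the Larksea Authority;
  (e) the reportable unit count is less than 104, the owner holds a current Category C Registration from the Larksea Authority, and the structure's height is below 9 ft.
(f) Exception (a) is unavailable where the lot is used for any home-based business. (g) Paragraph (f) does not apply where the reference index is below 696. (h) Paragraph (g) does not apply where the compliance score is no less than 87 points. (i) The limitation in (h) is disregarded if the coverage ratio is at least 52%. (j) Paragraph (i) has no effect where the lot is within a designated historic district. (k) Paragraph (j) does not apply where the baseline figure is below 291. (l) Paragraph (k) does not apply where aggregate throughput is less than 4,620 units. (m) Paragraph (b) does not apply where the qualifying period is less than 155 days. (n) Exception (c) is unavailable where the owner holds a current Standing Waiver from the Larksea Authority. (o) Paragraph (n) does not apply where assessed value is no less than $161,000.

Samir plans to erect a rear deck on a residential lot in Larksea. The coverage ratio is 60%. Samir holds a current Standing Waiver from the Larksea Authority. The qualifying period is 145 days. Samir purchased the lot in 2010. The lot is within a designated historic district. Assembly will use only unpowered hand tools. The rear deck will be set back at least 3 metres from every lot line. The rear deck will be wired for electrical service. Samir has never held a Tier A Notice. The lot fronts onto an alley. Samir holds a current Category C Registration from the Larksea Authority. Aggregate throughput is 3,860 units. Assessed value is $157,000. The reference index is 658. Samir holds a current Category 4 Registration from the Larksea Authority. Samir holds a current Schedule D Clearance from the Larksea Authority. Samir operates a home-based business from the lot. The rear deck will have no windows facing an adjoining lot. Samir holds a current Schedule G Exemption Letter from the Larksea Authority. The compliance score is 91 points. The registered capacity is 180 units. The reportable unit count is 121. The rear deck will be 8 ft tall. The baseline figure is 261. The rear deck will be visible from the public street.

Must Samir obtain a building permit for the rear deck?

Exception (a): the setback is at least 3 m on every side; a current Schedule G Exemption Letter is held — every condition holds. However, paragraphs (f)–(l) must be considered: (f) applies — a home-based business operates on the lot. (g) would limit (f) — the reference index is 658, below the 696 limit — but (h) sets (g) aside: (h) is triggered — the compliance score is 91 points, meeting the 87 points threshold. (i) would limit (h) — the coverage ratio is 60%, meeting the 52% threshold — but (j) sets (i) aside: (j) operates against (i): the lot is in a historic district. (k) is engaged (the baseline figure is 261, below the 291 limit), but is set aside by (l): (l) is triggered — aggregate throughput is 3,860 units, less than the 4,620 units limit. So (a) is unavailable.
Exception (b) requires that the structure will not be visible from the public street; but the structure will be visible from the street, so (b) is unavailable.
Exception (c) requires that the structure has no plumbing or electrical service; but electrical service is planned, so (c) is unavailable.
Exception (d) requires that the owner holds a current Tier A Notice from the Larksea Authority; but there is no Tier A Notice in force, so (d) is unavailable.
Exception (e) does not apply: the reportable unit count is 121, not less than 104.
No exception applies. The general rule governs.

Yes — Samir must obtain a building permit.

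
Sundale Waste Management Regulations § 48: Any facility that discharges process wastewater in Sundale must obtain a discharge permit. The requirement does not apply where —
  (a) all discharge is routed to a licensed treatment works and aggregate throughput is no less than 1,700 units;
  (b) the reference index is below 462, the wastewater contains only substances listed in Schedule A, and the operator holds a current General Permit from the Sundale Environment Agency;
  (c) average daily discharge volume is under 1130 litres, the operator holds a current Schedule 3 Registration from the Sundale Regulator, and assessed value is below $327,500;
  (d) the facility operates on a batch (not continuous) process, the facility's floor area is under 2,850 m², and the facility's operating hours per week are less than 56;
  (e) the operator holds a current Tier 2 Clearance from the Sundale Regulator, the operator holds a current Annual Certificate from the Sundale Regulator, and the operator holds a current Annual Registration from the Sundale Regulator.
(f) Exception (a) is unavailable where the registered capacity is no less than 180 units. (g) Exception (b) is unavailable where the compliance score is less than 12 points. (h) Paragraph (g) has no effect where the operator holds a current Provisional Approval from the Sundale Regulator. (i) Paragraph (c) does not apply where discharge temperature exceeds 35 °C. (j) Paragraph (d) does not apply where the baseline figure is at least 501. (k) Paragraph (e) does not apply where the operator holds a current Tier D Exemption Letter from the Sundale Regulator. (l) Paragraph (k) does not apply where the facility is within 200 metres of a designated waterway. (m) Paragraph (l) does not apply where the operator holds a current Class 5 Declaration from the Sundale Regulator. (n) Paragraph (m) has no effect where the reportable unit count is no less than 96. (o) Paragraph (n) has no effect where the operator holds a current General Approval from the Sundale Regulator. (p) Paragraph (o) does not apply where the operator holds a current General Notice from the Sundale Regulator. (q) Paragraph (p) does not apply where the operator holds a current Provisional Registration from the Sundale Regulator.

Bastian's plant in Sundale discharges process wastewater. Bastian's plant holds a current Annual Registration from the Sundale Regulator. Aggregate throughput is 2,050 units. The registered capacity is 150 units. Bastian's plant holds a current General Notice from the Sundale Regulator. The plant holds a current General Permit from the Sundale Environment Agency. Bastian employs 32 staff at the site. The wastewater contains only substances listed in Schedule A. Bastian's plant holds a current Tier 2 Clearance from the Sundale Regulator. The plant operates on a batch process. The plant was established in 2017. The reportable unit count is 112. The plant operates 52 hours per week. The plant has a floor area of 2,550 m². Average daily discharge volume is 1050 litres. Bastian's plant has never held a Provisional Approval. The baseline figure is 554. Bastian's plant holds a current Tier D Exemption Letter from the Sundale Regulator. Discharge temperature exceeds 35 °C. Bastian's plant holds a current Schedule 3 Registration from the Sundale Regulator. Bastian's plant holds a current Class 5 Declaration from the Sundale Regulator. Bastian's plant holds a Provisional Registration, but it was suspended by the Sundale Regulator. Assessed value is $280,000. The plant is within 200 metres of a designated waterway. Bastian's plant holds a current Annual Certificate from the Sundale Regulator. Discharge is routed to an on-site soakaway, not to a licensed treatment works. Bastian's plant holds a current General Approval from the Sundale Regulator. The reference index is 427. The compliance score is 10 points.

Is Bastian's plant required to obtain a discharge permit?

No — exception (e) applies; Bastian's plant is not required to obtain a discharge permit.

Exception (a) fails — discharge is not routed to a licensed treatment works.
Exception (b)'s conditions are all satisfied: the reference index is 427, below the 462 limit; the wastewater is Schedule-A-only; a current General Permit is held. But: (g) applies — the compliance score is 10 points, less than the 12 points limit. (h) is not triggered (no current Provisional Approval is held), so (g) stands. So (b) is unavailable.
All of (c)'s requirements are met (average daily discharge volume is 1050 litres, under the 1130 litres limit; a current Schedule 3 Registration is held; assessed value is $280,000, below the $327,500 limit). But applying paragraph (i): (i) operates against (c): discharge temperature exceeds 35 °C. Exception (c) does not apply.
Exception (d): the facility operates on a batch process; the facility's floor area is 2,550 m², under the 2,850 m² limit; the facility's operating hours per week are 52, less than the 56 limit — every condition holds. But applying paragraph (j): (j) is engaged — the baseline figure is 554, meeting the 501 threshold. Exception (d) does not apply.
All of (e)'s requirements are met (a current Tier 2 Clearance is held; a current Annual Certificate is held; a current Annual Registration is held). Considering the limiting provisions: (k) is engaged (a current Tier D Exemption Letter is held), but is displaced by (l): (l) operates — the plant is within 200 m of a designated waterway. (m) would limit (l) — a current Class 5 Declaration is held — but (n) sets (m) aside: (n) operates against (m): the reportable unit count is 112, meeting the 96 threshold. (o) operates (a current General Approval is held), but yields to (p): (p) is triggered — a current General Notice is held. (q), which would lift (p), is inapplicable — no current Provisional Registration is held. (e) remains available.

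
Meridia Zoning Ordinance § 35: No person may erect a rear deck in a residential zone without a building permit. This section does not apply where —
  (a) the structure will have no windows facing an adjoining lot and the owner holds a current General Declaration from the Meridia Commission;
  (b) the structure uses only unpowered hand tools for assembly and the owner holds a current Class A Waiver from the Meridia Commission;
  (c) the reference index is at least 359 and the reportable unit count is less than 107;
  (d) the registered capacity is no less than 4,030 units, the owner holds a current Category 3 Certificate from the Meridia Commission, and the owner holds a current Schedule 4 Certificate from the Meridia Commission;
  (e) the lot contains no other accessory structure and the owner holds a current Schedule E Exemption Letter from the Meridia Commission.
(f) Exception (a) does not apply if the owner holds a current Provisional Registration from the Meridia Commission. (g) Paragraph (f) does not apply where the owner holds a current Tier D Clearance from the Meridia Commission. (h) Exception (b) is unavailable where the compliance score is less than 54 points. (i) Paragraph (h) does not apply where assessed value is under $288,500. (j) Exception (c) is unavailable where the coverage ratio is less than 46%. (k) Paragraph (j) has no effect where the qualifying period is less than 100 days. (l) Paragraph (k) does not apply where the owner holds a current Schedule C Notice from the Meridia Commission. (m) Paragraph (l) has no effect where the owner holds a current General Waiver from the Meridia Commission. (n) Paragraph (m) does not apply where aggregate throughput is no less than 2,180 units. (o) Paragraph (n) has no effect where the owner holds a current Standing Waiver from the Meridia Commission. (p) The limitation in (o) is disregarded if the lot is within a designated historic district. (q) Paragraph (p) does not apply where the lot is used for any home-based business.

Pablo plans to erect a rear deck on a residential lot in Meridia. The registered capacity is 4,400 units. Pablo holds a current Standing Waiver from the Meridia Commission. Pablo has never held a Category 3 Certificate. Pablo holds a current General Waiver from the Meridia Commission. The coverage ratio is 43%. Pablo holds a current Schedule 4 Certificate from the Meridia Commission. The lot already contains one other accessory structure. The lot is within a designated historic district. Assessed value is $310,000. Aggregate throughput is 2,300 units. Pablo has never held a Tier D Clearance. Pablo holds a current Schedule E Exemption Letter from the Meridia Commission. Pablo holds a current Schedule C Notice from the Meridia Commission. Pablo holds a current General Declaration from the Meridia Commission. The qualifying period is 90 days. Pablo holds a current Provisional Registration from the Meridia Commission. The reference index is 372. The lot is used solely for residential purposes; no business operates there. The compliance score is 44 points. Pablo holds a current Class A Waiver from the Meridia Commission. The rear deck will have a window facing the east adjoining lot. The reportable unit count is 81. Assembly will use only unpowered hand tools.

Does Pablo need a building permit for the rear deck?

Exception (a) requires that the structure will have no windows facing an adjoining lot; but a window faces an adjoining lot, so (a) is unavailable.
Exception (b): assembly uses only hand tools; a current Class A Waiver is held — every condition holds. But: (h) operates — the compliance score is 44 points, less than the 54 points limit. (i) is not engaged (assessed value is $310,000, not under $288,500), so (h) stands. (b) is therefore removed.
Exception (c) is satisfied on its face — the reference index is 372, meeting the 359 threshold; the reportable unit count is 81, less than the 107 limit. Turning to paragraphs (j)–(q): (j) operates against (c): the coverage ratio is 43%, less than the 46% limit. (k) would limit (j) — the qualifying period is 90 days, less than the 100 days limit — but (l) sets (k) aside: (l) applies — a current Schedule C Notice is held. (m) would limit (l) — a current General Waiver is held — but (n) sets (m) aside: (n) operates against (m): aggregate throughput is 2,300 units, meeting the 2,180 units threshold. (o) operates (a current Standing Waiver is held), but is displaced by (p): (p) is triggered — the lot is in a historic district. (q) does not operate here (the lot is solely residential), so (p) stands. (c) is therefore removed.
Exception (d) requires that the owner holds a current Category 3 Certificate from the Meridia Commission; but the Category 3 Certificate is not current, so (d) is unavailable.
Exception (e) requires that the lot contains no other accessory structure; but the lot already has another accessory structure, so (e) is unavailable.
No exception applies. The general rule governs.

Yes — Pablo must obtain a building permit.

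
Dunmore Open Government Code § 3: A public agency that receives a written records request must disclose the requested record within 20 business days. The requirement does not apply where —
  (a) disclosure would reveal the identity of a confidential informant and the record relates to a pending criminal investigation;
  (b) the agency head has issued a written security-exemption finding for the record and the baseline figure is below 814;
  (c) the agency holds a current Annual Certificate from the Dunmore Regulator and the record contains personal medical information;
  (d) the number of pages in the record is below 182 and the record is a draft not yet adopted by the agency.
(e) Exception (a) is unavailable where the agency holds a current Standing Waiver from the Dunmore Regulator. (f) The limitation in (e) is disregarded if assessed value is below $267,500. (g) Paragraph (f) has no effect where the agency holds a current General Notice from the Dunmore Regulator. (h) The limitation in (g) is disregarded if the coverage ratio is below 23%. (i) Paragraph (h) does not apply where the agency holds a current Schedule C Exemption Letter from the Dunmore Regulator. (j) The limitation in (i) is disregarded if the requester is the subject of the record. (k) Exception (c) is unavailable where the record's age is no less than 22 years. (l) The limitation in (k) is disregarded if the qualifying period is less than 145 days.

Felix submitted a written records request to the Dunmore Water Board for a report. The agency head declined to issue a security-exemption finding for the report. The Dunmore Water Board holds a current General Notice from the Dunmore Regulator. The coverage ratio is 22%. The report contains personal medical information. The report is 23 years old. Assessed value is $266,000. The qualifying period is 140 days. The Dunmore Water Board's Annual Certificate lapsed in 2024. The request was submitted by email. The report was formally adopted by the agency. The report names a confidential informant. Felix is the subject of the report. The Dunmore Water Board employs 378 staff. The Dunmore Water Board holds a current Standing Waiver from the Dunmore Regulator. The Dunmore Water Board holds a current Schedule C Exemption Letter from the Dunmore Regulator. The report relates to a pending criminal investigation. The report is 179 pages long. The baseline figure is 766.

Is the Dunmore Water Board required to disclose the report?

All of (a)'s requirements are met (the report names a confidential informant; the report relates to a pending investigation). As to paragraphs (e)–(j): (e) applies (a current Standing Waiver is held), but is overridden by (f): (f) is engaged — assessed value is $266,000, below the $267,500 limit. (g) would limit (f) — a current General Notice is held — but (h) sets (g) aside: (h) is triggered — the coverage ratio is 22%, below the 23% limit. (i) would limit (h) — a current Schedule C Exemption Letter is held — but (j) sets (i) aside: (j) operates against (i): Felix is the subject of the report. So (a) applies.
Exception (b) requires that the agency head has issued a written security-exemption finding for the record; but the agency head declined to issue a security-exemption finding, so (b) is unavailable.
Exception (c) requires that the agency holds a current Annual Certificate from the Dunmore Regulator; but there is no Annual Certificate in force, so (c) is unavailable.
Exception (d) requires that the record is a draft not yet adopted by the agency; but the report has been formally adopted, so (d) is unavailable.

No — exception (a) applies; the Dunmore Water Board is not required to disclose the report.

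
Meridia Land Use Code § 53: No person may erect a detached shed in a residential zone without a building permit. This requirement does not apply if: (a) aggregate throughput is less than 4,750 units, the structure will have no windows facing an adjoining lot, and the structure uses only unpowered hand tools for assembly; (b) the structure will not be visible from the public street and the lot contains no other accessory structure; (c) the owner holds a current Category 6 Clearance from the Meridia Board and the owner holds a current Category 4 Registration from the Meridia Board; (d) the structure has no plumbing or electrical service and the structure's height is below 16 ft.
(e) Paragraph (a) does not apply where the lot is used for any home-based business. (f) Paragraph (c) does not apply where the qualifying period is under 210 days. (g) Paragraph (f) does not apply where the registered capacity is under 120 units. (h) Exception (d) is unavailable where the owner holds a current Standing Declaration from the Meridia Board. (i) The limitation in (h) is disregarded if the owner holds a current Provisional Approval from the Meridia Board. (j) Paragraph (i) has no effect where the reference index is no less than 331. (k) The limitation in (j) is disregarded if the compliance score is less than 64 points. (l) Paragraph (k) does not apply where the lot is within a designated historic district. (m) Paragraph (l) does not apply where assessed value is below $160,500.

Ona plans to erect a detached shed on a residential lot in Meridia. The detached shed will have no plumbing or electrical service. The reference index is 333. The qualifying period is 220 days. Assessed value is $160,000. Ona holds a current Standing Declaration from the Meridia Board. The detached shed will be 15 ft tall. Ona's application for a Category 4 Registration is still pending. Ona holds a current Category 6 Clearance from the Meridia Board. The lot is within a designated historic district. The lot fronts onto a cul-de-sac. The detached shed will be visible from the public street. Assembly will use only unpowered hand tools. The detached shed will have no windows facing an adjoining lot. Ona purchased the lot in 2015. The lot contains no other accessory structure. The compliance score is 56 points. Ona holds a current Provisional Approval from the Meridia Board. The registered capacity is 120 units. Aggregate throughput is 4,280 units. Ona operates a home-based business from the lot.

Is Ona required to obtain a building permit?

No — exception (d) applies; Ona does not need a building permit.

Exception (a)'s conditions are all satisfied: aggregate throughput is 4,280 units, less than the 4,750 units limit; no windows face an adjoining lot; assembly uses only hand tools. However, paragraph (e) must be considered: (e) operates — a home-based business operates on the lot. (a) is therefore removed.
Exception (b) does not apply: the structure will be visible from the street.
Exception (c) requires that the owner holds a current Category 4 Registration from the Meridia Board; but there is no Category 4 Registration in force, so (c) is unavailable.
All of (d)'s requirements are met (there is no plumbing or electrical service; the structure's height is 15 ft, below the 16 ft limit). Considering the limiting provisions: (h) is engaged (a current Standing Declaration is held), but yields to (i): (i) applies — a current Provisional Approval is held. (j) would limit (i) — the reference index is 333, meeting the 331 threshold — but (k) sets (j) aside: (k) is triggered — the compliance score is 56 points, less than the 64 points limit. (l) operates (the lot is in a historic district), but is itself disapplied by (m): (m) is triggered — assessed value is $160,000, below the $160,500 limit. So (d) applies.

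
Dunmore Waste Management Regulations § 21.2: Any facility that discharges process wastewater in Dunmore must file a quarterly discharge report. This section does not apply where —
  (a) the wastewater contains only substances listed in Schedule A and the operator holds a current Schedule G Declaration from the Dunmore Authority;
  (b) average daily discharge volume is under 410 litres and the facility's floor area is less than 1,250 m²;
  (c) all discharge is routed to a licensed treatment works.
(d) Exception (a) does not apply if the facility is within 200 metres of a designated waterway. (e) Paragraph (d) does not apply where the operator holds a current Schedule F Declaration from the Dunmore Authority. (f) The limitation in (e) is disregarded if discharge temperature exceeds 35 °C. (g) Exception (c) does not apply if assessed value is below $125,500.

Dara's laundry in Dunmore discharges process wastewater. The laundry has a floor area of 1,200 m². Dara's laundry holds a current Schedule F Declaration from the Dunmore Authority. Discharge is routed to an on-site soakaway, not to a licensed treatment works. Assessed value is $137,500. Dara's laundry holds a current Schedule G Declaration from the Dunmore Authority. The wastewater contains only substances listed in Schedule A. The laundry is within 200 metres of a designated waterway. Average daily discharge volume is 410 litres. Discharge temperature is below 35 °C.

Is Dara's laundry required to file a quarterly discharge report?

No — exception (a) applies; Dara's laundry is not required to file a quarterly discharge report.

Exception (a) is satisfied on its face — the wastewater is Schedule-A-only; a current Schedule G Declaration is held. As to paragraphs (d)–(f): (d) would limit (a) — the laundry is within 200 m of a designated waterway — but (e) sets (d) aside: (e) applies — a current Schedule F Declaration is held. (f) is inapplicable (discharge temperature is below 35 °C), so (e) stands. So (a) applies.
Exception (b) does not apply: average daily discharge volume is 410 litres, not under 410 litres.
Exception (c) does not apply: discharge is not routed to a licensed treatment works.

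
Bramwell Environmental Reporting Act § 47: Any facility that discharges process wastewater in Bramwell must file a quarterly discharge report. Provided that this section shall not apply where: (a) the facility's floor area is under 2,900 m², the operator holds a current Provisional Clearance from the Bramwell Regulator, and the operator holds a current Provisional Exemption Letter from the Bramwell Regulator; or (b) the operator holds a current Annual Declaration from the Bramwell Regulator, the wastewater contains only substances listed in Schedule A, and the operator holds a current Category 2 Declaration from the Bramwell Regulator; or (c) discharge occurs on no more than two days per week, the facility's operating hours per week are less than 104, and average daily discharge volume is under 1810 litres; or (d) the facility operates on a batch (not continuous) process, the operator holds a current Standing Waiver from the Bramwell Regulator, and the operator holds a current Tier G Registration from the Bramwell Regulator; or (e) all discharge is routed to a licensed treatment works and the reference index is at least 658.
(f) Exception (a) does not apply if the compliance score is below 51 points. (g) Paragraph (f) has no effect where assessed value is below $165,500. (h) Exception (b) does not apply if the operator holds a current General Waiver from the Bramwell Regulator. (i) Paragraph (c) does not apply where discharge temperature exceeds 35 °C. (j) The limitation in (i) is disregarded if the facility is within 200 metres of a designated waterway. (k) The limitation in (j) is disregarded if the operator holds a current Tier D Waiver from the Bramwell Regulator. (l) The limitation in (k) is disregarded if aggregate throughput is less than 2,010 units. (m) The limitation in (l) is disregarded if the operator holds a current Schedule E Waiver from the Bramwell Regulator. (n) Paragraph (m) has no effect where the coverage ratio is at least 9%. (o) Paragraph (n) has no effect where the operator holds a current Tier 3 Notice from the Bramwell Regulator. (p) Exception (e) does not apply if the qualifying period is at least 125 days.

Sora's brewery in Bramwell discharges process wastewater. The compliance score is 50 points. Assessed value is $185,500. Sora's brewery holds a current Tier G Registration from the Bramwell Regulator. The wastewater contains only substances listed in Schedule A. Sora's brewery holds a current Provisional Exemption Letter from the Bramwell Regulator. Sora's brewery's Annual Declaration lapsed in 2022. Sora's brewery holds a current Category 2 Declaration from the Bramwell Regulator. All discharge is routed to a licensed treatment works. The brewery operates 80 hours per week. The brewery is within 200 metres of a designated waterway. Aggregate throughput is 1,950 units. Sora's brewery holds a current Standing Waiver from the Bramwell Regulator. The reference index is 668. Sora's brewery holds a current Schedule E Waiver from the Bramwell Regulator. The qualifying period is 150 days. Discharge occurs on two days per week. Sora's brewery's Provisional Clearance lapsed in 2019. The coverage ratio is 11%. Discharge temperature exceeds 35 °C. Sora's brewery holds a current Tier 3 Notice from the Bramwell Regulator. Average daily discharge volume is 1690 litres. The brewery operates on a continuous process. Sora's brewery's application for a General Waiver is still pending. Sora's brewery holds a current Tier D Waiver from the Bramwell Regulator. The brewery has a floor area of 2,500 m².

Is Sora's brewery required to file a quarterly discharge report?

Exception (a) does not apply: the Provisional Clearance is not current.
Exception (b) fails — no current Annual Declaration is held.
Exception (c)'s conditions are all satisfied: discharge occurs on no more than two days per week; the facility's operating hours per week are 80, less than the 104 limit; average daily discharge volume is 1690 litres, under the 1810 litres limit. Turning to paragraphs (i)–(o): (i) operates against (c): discharge temperature exceeds 35 °C. (j) applies (the brewery is within 200 m of a designated waterway), but is displaced by (k): (k) is triggered — a current Tier D Waiver is held. (l) is engaged (aggregate throughput is 1,950 units, less than the 2,010 units limit), but is overridden by (m): (m) operates against (l): a current Schedule E Waiver is held. (n) would limit (m) — the coverage ratio is 11%, meeting the 9% threshold — but (o) sets (n) aside: (o) operates — a current Tier 3 Notice is held. So (c) is unavailable.
Exception (d) fails — the facility operates on a continuous process.
All of (e)'s requirements are met (discharge is routed to a licensed treatment works; the reference index is 668, meeting the 658 threshold). But applying paragraph (p): (p) is triggered — the qualifying period is 150 days, meeting the 125 days threshold. Exception (e) does not apply.
No exception displaces § 47.

Yes — Sora's brewery must file a quarterly discharge report.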